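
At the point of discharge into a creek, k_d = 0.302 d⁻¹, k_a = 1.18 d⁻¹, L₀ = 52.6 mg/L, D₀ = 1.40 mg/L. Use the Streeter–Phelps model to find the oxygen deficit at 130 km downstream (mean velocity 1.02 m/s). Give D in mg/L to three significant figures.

Travel time t = x/v = 130 km / (1.02 m/s) = 130000 m / 1.02 m/s = 127500 s = 1.475 d.
k_d L₀/(k_a−k_d) = 0.302×52.6/(1.18−0.302) = 15.89/0.8780 = 18.09 mg/L.
e^(−k_d t) = e^(−0.302×1.475) = 0.6405; e^(−k_a t) = e^(−1.18×1.475) = 0.1754.
D = 18.09 × (0.6405 − 0.1754) + 1.40 × 0.1754 = 8.415 + 0.2456 = 8.660 mg/L.

D ≈ 8.66 mg/L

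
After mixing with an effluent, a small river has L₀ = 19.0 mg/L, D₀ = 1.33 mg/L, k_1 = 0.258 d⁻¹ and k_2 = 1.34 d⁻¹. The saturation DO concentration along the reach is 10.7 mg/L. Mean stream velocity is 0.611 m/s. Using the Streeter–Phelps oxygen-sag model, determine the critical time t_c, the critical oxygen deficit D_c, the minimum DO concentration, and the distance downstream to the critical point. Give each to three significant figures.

t_c ≈ 1.20 d; D_c ≈ 2.68 mg/L; min DO ≈ 8.02 mg/L; x_c ≈ 63.4 km

t_c = [1/(k_2−k_1)] ln[(k_2/k_1)(1 − D₀(k_2−k_1)/(k_1 L₀))]
= [1/(1.34−0.258)] ln[(1.34/0.258)(1 − 1.33×1.082/(0.258×19.0))]
= (1/1.082) ln[5.194 × 0.7064] = 0.9242 × ln(3.669) = 0.9242 × 1.300 = 1.201 d.
D_c = (k_1/k_2) L₀ e^(−k_1 t_c) = (0.258/1.34) × 19.0 × e^(−0.258×1.201) = 0.1925 × 19.0 × 0.7335 = 2.683 mg/L.
Minimum DO = C_s − D_c = 10.7 − 2.683 = 8.017 mg/L.
x_c = v t_c = 0.611 m/s × 1.201 d × 86400 s/d = 63420 m ≈ 63.4 km.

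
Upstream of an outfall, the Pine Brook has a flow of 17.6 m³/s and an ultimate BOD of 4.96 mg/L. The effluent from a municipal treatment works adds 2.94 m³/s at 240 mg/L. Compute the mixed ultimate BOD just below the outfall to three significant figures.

38.6 mg/L

Flow-weighted mixing: C = (Q_r C_r + Q_w C_w)/(Q_r + Q_w)
= (17.6×4.96 + 2.94×240)/(17.6 + 2.94) = 792.9/20.54 = 38.60 mg/L.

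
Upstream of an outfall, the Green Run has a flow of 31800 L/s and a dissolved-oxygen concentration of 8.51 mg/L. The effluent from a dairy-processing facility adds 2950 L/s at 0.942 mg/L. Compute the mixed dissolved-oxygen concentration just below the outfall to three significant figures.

7.87 mg/L

Flow-weighted mixing: C = (Q_r C_r + Q_w C_w)/(Q_r + Q_w)
= (31800×8.51 + 2950×0.942)/(31800 + 2950) = 273400/34750 = 7.868 mg/L.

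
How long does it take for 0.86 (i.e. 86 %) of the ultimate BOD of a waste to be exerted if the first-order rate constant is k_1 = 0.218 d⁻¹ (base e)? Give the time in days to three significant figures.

y/L₀ = 1 − e^(−k_1 t) = 0.86 ⇒ e^(−k_1 t) = 0.140
t = −ln(0.140) / 0.218 = 1.966 / 0.218 = 9.019 d.

t ≈ 9.02 d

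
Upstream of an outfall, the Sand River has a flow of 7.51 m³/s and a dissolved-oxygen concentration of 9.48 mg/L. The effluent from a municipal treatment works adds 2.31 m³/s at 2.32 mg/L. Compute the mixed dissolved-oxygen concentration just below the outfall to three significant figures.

Flow-weighted mixing: C = (Q_r C_r + Q_w C_w)/(Q_r + Q_w)
= (7.51×9.48 + 2.31×2.32)/(7.51 + 2.31) = 76.55/9.820 = 7.796 mg/L.

7.80 mg/L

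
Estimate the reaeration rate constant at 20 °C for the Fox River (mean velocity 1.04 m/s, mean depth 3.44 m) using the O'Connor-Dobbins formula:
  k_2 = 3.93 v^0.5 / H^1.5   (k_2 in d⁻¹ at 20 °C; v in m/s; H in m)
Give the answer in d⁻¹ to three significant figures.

k_2 ≈ 0.628 d⁻¹

k_2 = 3.93 × 1.04^0.5 / 3.44^1.5 = 3.93 × 1.020 / 6.380 = 0.6282 d⁻¹.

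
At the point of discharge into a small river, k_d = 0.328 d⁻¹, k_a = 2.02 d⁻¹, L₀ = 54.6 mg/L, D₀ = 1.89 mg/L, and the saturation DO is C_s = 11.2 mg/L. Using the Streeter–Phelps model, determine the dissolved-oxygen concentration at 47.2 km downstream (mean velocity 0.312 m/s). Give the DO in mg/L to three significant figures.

DO ≈ 5.49 mg/L

Travel time t = x/v = 47.2 km / (0.312 m/s) = 47200 m / 0.312 m/s = 151300 s = 1.751 d.
k_d L₀/(k_a−k_d) = 0.328×54.6/(2.02−0.328) = 17.91/1.692 = 10.58 mg/L.
e^(−k_d t) = e^(−0.328×1.751) = 0.5631; e^(−k_a t) = e^(−2.02×1.751) = 0.02910.
D = 10.58 × (0.5631 − 0.02910) + 1.89 × 0.02910 = 5.652 + 0.05500 = 5.707 mg/L.
DO = C_s − D = 11.2 − 5.707 = 5.493 mg/L.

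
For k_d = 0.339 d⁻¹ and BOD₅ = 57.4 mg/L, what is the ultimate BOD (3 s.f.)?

L₀ ≈ 70.3 mg/L

BOD₅ = L₀(1 − e^(−5k_d)) ⇒ L₀ = BOD₅ / (1 − e^(−5×0.339))
= 57.4 / (1 − 0.1836) = 57.4 / 0.8164 = 70.31 mg/L.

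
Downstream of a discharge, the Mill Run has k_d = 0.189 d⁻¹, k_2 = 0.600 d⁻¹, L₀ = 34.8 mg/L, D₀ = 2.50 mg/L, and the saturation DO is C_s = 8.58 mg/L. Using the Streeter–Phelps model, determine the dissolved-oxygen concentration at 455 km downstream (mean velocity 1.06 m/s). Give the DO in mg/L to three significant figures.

Travel time t = x/v = 455 km / (1.06 m/s) = 455000 m / 1.06 m/s = 429200 s = 4.968 d.
k_d L₀/(k_2−k_d) = 0.189×34.8/(0.600−0.189) = 6.577/0.4110 = 16.00 mg/L.
e^(−k_d t) = e^(−0.189×4.968) = 0.3910; e^(−k_2 t) = e^(−0.600×4.968) = 0.05075.
D = 16.00 × (0.3910 − 0.05075) + 2.50 × 0.05075 = 5.445 + 0.1269 = 5.572 mg/L.
DO = C_s − D = 8.58 − 5.572 = 3.008 mg/L.

DO ≈ 3.01 mg/L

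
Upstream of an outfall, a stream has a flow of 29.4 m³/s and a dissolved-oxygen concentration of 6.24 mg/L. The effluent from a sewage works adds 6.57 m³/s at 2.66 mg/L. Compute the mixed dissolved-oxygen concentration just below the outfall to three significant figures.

Flow-weighted mixing: C = (Q_r C_r + Q_w C_w)/(Q_r + Q_w)
= (29.4×6.24 + 6.57×2.66)/(29.4 + 6.57) = 200.9/35.97 = 5.586 mg/L.

5.59 mg/L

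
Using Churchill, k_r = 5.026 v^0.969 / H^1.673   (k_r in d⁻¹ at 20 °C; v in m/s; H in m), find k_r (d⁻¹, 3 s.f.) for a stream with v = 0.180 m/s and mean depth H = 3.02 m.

k_r ≈ 0.150 d⁻¹

k_r = 5.026 × 0.180^0.969 / 3.02^1.673 = 5.026 × 0.1898 / 6.354 = 0.1502 d⁻¹.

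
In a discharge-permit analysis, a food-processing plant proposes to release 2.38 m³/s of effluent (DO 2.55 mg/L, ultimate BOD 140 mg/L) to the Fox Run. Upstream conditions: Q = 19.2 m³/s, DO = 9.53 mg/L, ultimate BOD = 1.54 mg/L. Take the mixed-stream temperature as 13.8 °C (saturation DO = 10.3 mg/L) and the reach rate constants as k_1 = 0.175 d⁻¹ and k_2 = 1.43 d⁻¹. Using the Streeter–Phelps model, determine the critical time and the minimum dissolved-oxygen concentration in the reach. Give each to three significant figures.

t_c ≈ 0.821 d; minimum DO ≈ 8.52 mg/L

Mixed DO = (19.2×9.53 + 2.38×2.55)/(19.2+2.38) = 189.0/21.58 = 8.760 mg/L.
Mixed L₀ = (19.2×1.54 + 2.38×140)/(21.58) = 362.8/21.58 = 16.81 mg/L.
Initial deficit D₀ = C_s − DO₀ = 10.3 − 8.760 = 1.540 mg/L.
t_c = (1/1.255) ln[(1.43/0.175)(1 − 1.540×1.255/(0.175×16.81))] = 0.7968 × ln(2.804) = 0.8215 d.
D_c = (0.175/1.43) × 16.81 × e^(−0.175×0.8215) = 0.1224 × 16.81 × 0.8661 = 1.782 mg/L.
Minimum DO = 10.3 − 1.782 = 8.518 mg/L.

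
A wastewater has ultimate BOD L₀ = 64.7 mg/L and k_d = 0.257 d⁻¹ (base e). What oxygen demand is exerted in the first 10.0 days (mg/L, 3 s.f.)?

y_t = L₀(1 − e^(−k_d t)) = 64.7 × (1 − e^(−0.257×10.0))
= 64.7 × (1 − 0.07654) = 64.7 × 0.9235 = 59.75 mg/L.

y ≈ 59.7 mg/L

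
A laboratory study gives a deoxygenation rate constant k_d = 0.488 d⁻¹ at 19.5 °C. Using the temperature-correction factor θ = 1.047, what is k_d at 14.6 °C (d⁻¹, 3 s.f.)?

k_d(T₂) = k_d(T₁) · θ^(T₂−T₁) = 0.488 × 1.047^(14.6−19.5)
= 0.488 × 1.047^-4.90 = 0.488 × 0.7985 = 0.3897 d⁻¹.

k_d ≈ 0.390 d⁻¹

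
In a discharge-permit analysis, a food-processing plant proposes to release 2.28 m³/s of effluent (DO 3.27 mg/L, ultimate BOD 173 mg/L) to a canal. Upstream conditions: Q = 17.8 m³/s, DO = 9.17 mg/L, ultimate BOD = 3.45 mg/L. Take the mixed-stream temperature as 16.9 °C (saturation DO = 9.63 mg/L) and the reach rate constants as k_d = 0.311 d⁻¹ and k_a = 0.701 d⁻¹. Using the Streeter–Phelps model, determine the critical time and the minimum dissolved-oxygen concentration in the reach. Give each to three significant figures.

t_c ≈ 1.92 d; minimum DO ≈ 4.08 mg/L

Mixed DO = (17.8×9.17 + 2.28×3.27)/(17.8+2.28) = 170.7/20.08 = 8.500 mg/L.
Mixed L₀ = (17.8×3.45 + 2.28×173)/(20.08) = 455.8/20.08 = 22.70 mg/L.
Initial deficit D₀ = C_s − DO₀ = 9.63 − 8.500 = 1.130 mg/L.
t_c = (1/0.3900) ln[(0.701/0.311)(1 − 1.130×0.3900/(0.311×22.70))] = 2.564 × ln(2.113) = 1.919 d.
D_c = (0.311/0.701) × 22.70 × e^(−0.311×1.919) = 0.4437 × 22.70 × 0.5506 = 5.546 mg/L.
Minimum DO = 9.63 − 5.546 = 4.084 mg/L.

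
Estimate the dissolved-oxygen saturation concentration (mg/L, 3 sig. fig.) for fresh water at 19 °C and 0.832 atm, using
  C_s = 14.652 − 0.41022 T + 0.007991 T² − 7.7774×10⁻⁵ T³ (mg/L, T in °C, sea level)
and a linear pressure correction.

C_s ≈ 7.66 mg/L

At sea level: C_s = 14.652 − 0.41022×19 + 0.007991×19² − 7.7774×10⁻⁵×19³ = 9.209 mg/L.
Pressure correction: C_s' = 9.209 × 0.832 = 7.662 mg/L.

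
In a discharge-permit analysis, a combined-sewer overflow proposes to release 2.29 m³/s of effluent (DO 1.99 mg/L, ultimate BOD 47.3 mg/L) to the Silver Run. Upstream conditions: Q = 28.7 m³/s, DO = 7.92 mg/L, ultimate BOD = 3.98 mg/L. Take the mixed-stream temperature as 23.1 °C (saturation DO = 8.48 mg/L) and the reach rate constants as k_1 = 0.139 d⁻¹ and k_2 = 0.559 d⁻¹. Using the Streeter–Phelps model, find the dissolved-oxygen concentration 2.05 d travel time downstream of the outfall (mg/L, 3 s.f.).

Mixed DO = (28.7×7.92 + 2.29×1.99)/(28.7+2.29) = 231.9/30.99 = 7.482 mg/L.
Mixed L₀ = (28.7×3.98 + 2.29×47.3)/(30.99) = 222.5/30.99 = 7.181 mg/L.
Initial deficit D₀ = C_s − DO₀ = 8.48 − 7.482 = 0.9982 mg/L.
D(2.05) = [0.139×7.181/(0.559−0.139)](e^(−0.139×2.05) − e^(−0.559×2.05)) + 0.9982 e^(−0.559×2.05)
= 2.377 × (0.7521 − 0.3179) + 0.9982 × 0.3179 = 1.349 mg/L.
DO = 8.48 − 1.349 = 7.131 mg/L.

DO ≈ 7.13 mg/L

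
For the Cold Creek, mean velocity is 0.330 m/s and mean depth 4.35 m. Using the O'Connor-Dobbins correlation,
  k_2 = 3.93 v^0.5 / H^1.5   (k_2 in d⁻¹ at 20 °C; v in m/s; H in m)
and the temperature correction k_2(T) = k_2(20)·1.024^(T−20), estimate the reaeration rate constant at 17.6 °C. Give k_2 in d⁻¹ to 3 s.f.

k_2 ≈ 0.235 d⁻¹

k_2(20) = 3.93 × 0.330^0.5 / 4.35^1.5 = 3.93 × 0.5745 / 9.073 = 0.2488 d⁻¹.
k_2(17.6) = 0.2488 × 1.024^(17.6−20) = 0.2488 × 0.9447 = 0.2351 d⁻¹.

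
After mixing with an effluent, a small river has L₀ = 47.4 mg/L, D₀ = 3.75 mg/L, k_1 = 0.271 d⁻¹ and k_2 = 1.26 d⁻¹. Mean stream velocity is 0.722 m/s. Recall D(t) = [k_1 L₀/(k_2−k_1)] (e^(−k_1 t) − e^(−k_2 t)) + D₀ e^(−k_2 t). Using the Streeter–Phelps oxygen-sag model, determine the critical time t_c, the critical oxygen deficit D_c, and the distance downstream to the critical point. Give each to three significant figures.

t_c ≈ 1.21 d; D_c ≈ 7.35 mg/L; x_c ≈ 75.4 km

With k_2/k_1 = 4.649 and 1 − D₀(k_2−k_1)/(k_1 L₀) = 0.7113,
t_c = ln(4.649 × 0.7113) / (1.26 − 0.271) = ln(3.307) / 0.9890 = 1.196/0.9890 = 1.209 d.
D_c = (k_1/k_2) L₀ e^(−k_1 t_c) = (0.271/1.26) × 47.4 × e^(−0.271×1.209) = 0.2151 × 47.4 × 0.7206 = 7.346 mg/L.
x_c = v t_c = 0.722 m/s × 1.209 d × 86400 s/d = 75440 m ≈ 75.4 km.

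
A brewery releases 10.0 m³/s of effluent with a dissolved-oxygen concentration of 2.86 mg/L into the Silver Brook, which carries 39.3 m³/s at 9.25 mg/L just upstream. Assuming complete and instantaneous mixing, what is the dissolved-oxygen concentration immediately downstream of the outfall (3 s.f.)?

Flow-weighted mixing: C = (Q_r C_r + Q_w C_w)/(Q_r + Q_w)
= (39.3×9.25 + 10.0×2.86)/(39.3 + 10.0) = 392.1/49.30 = 7.954 mg/L.

7.95 mg/L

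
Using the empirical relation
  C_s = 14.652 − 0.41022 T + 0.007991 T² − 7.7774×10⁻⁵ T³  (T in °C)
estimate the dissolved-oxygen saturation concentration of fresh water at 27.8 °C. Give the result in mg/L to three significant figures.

C_s = 14.652 − 0.41022×27.8 + 0.007991×27.8² − 7.7774×10⁻⁵×27.8³ = 7.753 mg/L.

C_s ≈ 7.75 mg/L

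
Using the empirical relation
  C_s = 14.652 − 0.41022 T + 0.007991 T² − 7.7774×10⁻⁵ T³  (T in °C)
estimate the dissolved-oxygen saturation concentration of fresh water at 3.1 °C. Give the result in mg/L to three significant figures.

C_s ≈ 13.5 mg/L

C_s = 14.652 − 0.41022×3.1 + 0.007991×3.1² − 7.7774×10⁻⁵×3.1³ = 13.45 mg/L.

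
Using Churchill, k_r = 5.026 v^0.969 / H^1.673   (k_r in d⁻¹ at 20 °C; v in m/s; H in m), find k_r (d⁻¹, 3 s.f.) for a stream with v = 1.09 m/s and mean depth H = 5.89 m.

k_r = 5.026 × 1.09^0.969 / 5.89^1.673 = 5.026 × 1.087 / 19.43 = 0.2812 d⁻¹.

k_r ≈ 0.281 d⁻¹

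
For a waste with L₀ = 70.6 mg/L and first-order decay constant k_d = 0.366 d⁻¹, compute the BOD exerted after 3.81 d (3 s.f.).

y ≈ 53.1 mg/L

y_t = L₀(1 − e^(−k_d t)) = 70.6 × (1 − e^(−0.366×3.81))
= 70.6 × (1 − 0.2480) = 70.6 × 0.7520 = 53.09 mg/L.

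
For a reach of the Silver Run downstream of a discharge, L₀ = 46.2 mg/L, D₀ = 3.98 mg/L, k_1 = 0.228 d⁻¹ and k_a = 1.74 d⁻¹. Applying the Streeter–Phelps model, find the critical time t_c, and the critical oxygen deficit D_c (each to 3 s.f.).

With k_a/k_1 = 7.632 and 1 − D₀(k_a−k_1)/(k_1 L₀) = 0.4287,
t_c = ln(7.632 × 0.4287) / (1.74 − 0.228) = ln(3.272) / 1.512 = 1.185/1.512 = 0.7839 d.
L(t_c) = L₀ e^(−k_1 t_c) = 46.2 × 0.8363 = 38.64 mg/L, and at the critical point k_a D_c = k_1 L, so D_c = (0.228/1.74) × 38.64 = 5.063 mg/L.

t_c ≈ 0.784 d; D_c ≈ 5.06 mg/L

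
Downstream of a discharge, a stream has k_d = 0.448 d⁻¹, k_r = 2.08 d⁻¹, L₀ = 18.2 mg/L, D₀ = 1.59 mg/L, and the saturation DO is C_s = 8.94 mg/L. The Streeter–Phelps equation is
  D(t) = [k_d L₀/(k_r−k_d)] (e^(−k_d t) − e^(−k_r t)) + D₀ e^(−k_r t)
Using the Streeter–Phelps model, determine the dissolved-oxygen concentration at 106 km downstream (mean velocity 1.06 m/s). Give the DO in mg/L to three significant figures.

DO ≈ 6.27 mg/L

Travel time t = x/v = 106 km / (1.06 m/s) = 106000 m / 1.06 m/s = 100000 s = 1.157 d.
k_d L₀/(k_r−k_d) = 0.448×18.2/(2.08−0.448) = 8.154/1.632 = 4.996 mg/L.
e^(−k_d t) = e^(−0.448×1.157) = 0.5954; e^(−k_r t) = e^(−2.08×1.157) = 0.09005.
D = 4.996 × (0.5954 − 0.09005) + 1.59 × 0.09005 = 2.525 + 0.1432 = 2.668 mg/L.
DO = C_s − D = 8.94 − 2.668 = 6.272 mg/L.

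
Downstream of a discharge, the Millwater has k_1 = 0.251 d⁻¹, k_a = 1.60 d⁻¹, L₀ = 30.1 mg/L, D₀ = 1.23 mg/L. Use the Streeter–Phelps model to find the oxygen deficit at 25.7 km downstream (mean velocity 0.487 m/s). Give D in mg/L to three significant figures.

Travel time t = x/v = 25.7 km / (0.487 m/s) = 25700 m / 0.487 m/s = 52770 s = 0.6108 d.
k_1 L₀/(k_a−k_1) = 0.251×30.1/(1.60−0.251) = 7.555/1.349 = 5.601 mg/L.
e^(−k_1 t) = e^(−0.251×0.6108) = 0.8579; e^(−k_a t) = e^(−1.60×0.6108) = 0.3763.
D = 5.601 × (0.8579 − 0.3763) + 1.23 × 0.3763 = 2.697 + 0.4629 = 3.160 mg/L.

D ≈ 3.16 mg/L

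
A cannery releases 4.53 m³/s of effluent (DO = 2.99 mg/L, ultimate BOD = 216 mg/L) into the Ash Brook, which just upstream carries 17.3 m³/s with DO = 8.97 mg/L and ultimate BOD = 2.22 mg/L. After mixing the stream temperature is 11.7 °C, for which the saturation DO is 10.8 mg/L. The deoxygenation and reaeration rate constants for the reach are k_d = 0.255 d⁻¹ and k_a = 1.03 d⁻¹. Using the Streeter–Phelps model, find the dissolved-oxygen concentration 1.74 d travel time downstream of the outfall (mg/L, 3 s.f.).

Mixed DO = (17.3×8.97 + 4.53×2.99)/(17.3+4.53) = 168.7/21.83 = 7.729 mg/L.
Mixed L₀ = (17.3×2.22 + 4.53×216)/(21.83) = 1017/21.83 = 46.58 mg/L.
Initial deficit D₀ = C_s − DO₀ = 10.8 − 7.729 = 3.071 mg/L.
D(1.74) = [0.255×46.58/(1.03−0.255)](e^(−0.255×1.74) − e^(−1.03×1.74)) + 3.071 e^(−1.03×1.74)
= 15.33 × (0.6417 − 0.1666) + 3.071 × 0.1666 = 7.793 mg/L.
DO = 10.8 − 7.793 = 3.007 mg/L.

DO ≈ 3.01 mg/L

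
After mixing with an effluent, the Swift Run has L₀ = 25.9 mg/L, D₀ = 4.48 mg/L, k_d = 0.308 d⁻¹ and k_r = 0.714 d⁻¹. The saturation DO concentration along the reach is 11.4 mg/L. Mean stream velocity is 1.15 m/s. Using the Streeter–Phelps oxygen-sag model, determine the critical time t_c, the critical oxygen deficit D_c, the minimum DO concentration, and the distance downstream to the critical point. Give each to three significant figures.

t_c ≈ 1.43 d; D_c ≈ 7.18 mg/L; min DO ≈ 4.22 mg/L; x_c ≈ 142 km

With k_r/k_d = 2.318 and 1 − D₀(k_r−k_d)/(k_d L₀) = 0.7720,
t_c = ln(2.318 × 0.7720) / (0.714 − 0.308) = ln(1.790) / 0.4060 = 0.5820/0.4060 = 1.433 d.
L(t_c) = L₀ e^(−k_d t_c) = 25.9 × 0.6431 = 16.66 mg/L, and at the critical point k_r D_c = k_d L, so D_c = (0.308/0.714) × 16.66 = 7.185 mg/L.
Minimum DO = C_s − D_c = 11.4 − 7.185 = 4.215 mg/L.
x_c = v t_c = 1.15 m/s × 1.433 d × 86400 s/d = 142400 m ≈ 142 km.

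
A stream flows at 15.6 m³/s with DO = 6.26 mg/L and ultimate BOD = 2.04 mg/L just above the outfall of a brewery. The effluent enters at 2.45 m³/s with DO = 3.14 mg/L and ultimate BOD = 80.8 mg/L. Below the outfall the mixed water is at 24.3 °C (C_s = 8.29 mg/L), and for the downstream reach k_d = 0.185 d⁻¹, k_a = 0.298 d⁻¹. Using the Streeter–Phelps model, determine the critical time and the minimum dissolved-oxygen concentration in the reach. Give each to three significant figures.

Mixed DO = (15.6×6.26 + 2.45×3.14)/(15.6+2.45) = 105.3/18.05 = 5.837 mg/L.
Mixed L₀ = (15.6×2.04 + 2.45×80.8)/(18.05) = 229.8/18.05 = 12.73 mg/L.
Initial deficit D₀ = C_s − DO₀ = 8.29 − 5.837 = 2.453 mg/L.
t_c = (1/0.1130) ln[(0.298/0.185)(1 − 2.453×0.1130/(0.185×12.73))] = 8.850 × ln(1.421) = 3.111 d.
D_c = (0.185/0.298) × 12.73 × e^(−0.185×3.111) = 0.6208 × 12.73 × 0.5625 = 4.445 mg/L.
Minimum DO = 8.29 − 4.445 = 3.845 mg/L.

t_c ≈ 3.11 d; minimum DO ≈ 3.84 mg/L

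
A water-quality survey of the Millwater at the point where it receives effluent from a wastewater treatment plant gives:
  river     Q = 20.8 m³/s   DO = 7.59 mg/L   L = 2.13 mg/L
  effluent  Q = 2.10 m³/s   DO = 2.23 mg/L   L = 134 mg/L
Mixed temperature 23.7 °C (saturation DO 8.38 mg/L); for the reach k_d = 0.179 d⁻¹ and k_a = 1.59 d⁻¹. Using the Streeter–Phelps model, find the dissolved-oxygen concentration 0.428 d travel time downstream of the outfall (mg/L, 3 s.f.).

DO ≈ 6.97 mg/L

Mixed DO = (20.8×7.59 + 2.10×2.23)/(20.8+2.10) = 162.6/22.90 = 7.098 mg/L.
Mixed L₀ = (20.8×2.13 + 2.10×134)/(22.90) = 325.7/22.90 = 14.22 mg/L.
Initial deficit D₀ = C_s − DO₀ = 8.38 − 7.098 = 1.282 mg/L.
D(0.428) = [0.179×14.22/(1.59−0.179)](e^(−0.179×0.428) − e^(−1.59×0.428)) + 1.282 e^(−1.59×0.428)
= 1.804 × (0.9262 − 0.5064) + 1.282 × 0.5064 = 1.407 mg/L.
DO = 8.38 − 1.407 = 6.973 mg/L.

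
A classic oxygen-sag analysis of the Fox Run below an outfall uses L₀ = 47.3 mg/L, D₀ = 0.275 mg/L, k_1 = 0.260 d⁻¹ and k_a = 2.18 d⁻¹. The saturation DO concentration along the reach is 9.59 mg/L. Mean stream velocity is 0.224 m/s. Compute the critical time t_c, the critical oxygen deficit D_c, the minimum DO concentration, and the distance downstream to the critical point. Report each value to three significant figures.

t_c ≈ 1.08 d; D_c ≈ 4.26 mg/L; min DO ≈ 5.33 mg/L; x_c ≈ 21.0 km

With k_a/k_1 = 8.385 and 1 − D₀(k_a−k_1)/(k_1 L₀) = 0.9571,
t_c = ln(8.385 × 0.9571) / (2.18 − 0.260) = ln(8.025) / 1.920 = 2.083/1.920 = 1.085 d.
D_c = (k_1/k_a) L₀ e^(−k_1 t_c) = (0.260/2.18) × 47.3 × e^(−0.260×1.085) = 0.1193 × 47.3 × 0.7543 = 4.255 mg/L.
Minimum DO = C_s − D_c = 9.59 − 4.255 = 5.335 mg/L.
x_c = v t_c = 0.224 m/s × 1.085 d × 86400 s/d = 20990 m ≈ 21.0 km.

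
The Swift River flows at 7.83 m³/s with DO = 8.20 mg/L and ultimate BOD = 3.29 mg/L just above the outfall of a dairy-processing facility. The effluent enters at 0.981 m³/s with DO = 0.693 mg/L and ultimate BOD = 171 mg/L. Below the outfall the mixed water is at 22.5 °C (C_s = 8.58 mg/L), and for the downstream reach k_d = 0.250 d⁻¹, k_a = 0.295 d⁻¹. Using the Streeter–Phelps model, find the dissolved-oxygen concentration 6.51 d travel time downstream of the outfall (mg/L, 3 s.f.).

DO ≈ 2.32 mg/L

Mixed DO = (7.83×8.20 + 0.981×0.693)/(7.83+0.981) = 64.89/8.811 = 7.364 mg/L.
Mixed L₀ = (7.83×3.29 + 0.981×171)/(8.811) = 193.5/8.811 = 21.96 mg/L.
Initial deficit D₀ = C_s − DO₀ = 8.58 − 7.364 = 1.216 mg/L.
D(6.51) = [0.250×21.96/(0.295−0.250)](e^(−0.250×6.51) − e^(−0.295×6.51)) + 1.216 e^(−0.295×6.51)
= 122.0 × (0.1964 − 0.1465) + 1.216 × 0.1465 = 6.264 mg/L.
DO = 8.58 − 6.264 = 2.316 mg/L.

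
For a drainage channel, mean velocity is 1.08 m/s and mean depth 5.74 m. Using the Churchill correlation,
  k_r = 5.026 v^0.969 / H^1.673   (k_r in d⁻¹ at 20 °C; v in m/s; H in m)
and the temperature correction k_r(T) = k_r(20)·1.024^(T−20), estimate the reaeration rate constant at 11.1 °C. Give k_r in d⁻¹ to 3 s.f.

k_r(20) = 5.026 × 1.08^0.969 / 5.74^1.673 = 5.026 × 1.077 / 18.61 = 0.2910 d⁻¹.
k_r(11.1) = 0.2910 × 1.024^(11.1−20) = 0.2910 × 0.8097 = 0.2357 d⁻¹.

k_r ≈ 0.236 d⁻¹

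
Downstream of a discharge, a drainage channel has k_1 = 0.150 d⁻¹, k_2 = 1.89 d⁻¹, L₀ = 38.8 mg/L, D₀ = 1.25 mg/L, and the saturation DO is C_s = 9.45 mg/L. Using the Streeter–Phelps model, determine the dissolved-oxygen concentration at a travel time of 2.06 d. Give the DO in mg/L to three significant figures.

DO ≈ 7.04 mg/L

k_1 L₀/(k_2−k_1) = 0.150×38.8/(1.89−0.150) = 5.820/1.740 = 3.345 mg/L.
e^(−k_1 t) = e^(−0.150×2.060) = 0.7342; e^(−k_2 t) = e^(−1.89×2.060) = 0.02038.
D = 3.345 × (0.7342 − 0.02038) + 1.25 × 0.02038 = 2.388 + 0.02547 = 2.413 mg/L.
DO = C_s − D = 9.45 − 2.413 = 7.037 mg/L.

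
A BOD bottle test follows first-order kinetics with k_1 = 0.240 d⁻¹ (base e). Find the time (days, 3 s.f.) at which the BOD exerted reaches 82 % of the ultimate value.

t ≈ 7.14 d

y/L₀ = 1 − e^(−k_1 t) = 0.82 ⇒ e^(−k_1 t) = 0.180
t = −ln(0.180) / 0.240 = 1.715 / 0.240 = 7.145 d.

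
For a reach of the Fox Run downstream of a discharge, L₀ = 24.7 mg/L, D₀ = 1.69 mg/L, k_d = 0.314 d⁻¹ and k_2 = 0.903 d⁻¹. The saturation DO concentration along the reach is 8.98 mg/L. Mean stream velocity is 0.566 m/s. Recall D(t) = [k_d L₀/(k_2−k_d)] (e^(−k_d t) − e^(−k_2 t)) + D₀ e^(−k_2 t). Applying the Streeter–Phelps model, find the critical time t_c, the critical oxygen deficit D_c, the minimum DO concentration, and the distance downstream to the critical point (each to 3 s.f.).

t_c ≈ 1.56 d; D_c ≈ 5.26 mg/L; min DO ≈ 3.72 mg/L; x_c ≈ 76.3 km

At the critical point dD/dt = 0, so k_d L₀ e^(−k_d t) = k_2 D. Substituting D(t) from the Streeter–Phelps equation and solving for t gives
t_c = ln[(k_2/k_d)(1 − D₀(k_2−k_d)/(k_d L₀))] / (k_2−k_d).
Here k_2−k_d = 0.5890 d⁻¹ and 1 − D₀(k_2−k_d)/(k_d L₀) = 1 − 1.69×0.5890/(0.314×24.7) = 0.8717, so
t_c = ln(2.876 × 0.8717) / 0.5890 = 0.9190 / 0.5890 = 1.560 d.
L(t_c) = L₀ e^(−k_d t_c) = 24.7 × 0.6127 = 15.13 mg/L, and at the critical point k_2 D_c = k_d L, so D_c = (0.314/0.903) × 15.13 = 5.262 mg/L.
Minimum DO = C_s − D_c = 8.98 − 5.262 = 3.718 mg/L.
x_c = v t_c = 0.566 m/s × 1.560 d × 86400 s/d = 76300 m ≈ 76.3 km.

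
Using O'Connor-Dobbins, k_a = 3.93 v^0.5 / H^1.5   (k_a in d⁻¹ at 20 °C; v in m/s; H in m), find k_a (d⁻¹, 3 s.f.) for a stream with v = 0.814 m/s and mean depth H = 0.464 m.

k_a ≈ 11.2 d⁻¹

k_a = 3.93 × 0.814^0.5 / 0.464^1.5 = 3.93 × 0.9022 / 0.3161 = 11.22 d⁻¹.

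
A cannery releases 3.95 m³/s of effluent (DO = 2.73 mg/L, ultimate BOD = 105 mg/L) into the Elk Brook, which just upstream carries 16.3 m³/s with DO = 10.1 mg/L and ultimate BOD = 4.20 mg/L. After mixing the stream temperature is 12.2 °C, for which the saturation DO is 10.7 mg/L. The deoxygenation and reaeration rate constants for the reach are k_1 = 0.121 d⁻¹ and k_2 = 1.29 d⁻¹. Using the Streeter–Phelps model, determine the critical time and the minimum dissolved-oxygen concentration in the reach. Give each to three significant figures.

Mixed DO = (16.3×10.1 + 3.95×2.73)/(16.3+3.95) = 175.4/20.25 = 8.662 mg/L.
Mixed L₀ = (16.3×4.20 + 3.95×105)/(20.25) = 483.2/20.25 = 23.86 mg/L.
Initial deficit D₀ = C_s − DO₀ = 10.7 − 8.662 = 2.038 mg/L.
t_c = (1/1.169) ln[(1.29/0.121)(1 − 2.038×1.169/(0.121×23.86))] = 0.8554 × ln(1.866) = 0.5336 d.
D_c = (0.121/1.29) × 23.86 × e^(−0.121×0.5336) = 0.09380 × 23.86 × 0.9375 = 2.098 mg/L.
Minimum DO = 10.7 − 2.098 = 8.602 mg/L.

t_c ≈ 0.534 d; minimum DO ≈ 8.60 mg/L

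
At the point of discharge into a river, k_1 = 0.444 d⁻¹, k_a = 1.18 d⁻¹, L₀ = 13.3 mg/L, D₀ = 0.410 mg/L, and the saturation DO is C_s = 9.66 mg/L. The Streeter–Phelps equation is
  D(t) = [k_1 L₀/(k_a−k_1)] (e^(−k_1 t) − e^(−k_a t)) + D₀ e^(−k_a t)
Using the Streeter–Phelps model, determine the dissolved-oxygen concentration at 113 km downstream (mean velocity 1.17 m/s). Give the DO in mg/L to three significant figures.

Travel time t = x/v = 113 km / (1.17 m/s) = 113000 m / 1.17 m/s = 96580 s = 1.118 d.
k_1 L₀/(k_a−k_1) = 0.444×13.3/(1.18−0.444) = 5.905/0.7360 = 8.023 mg/L.
e^(−k_1 t) = e^(−0.444×1.118) = 0.6088; e^(−k_a t) = e^(−1.18×1.118) = 0.2674.
D = 8.023 × (0.6088 − 0.2674) + 0.410 × 0.2674 = 2.739 + 0.1096 = 2.849 mg/L.
DO = C_s − D = 9.66 − 2.849 = 6.811 mg/L.

DO ≈ 6.81 mg/L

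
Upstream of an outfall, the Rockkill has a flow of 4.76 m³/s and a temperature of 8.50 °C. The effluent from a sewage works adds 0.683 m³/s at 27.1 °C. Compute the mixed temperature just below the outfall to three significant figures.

10.8 °C

Flow-weighted mixing: C = (Q_r C_r + Q_w C_w)/(Q_r + Q_w)
= (4.76×8.50 + 0.683×27.1)/(4.76 + 0.683) = 58.97/5.443 = 10.83 °C.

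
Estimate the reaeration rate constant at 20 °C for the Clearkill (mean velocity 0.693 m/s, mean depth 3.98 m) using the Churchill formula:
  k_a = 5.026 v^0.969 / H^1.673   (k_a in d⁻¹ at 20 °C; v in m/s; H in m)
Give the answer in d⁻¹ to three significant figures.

k_a = 5.026 × 0.693^0.969 / 3.98^1.673 = 5.026 × 0.7009 / 10.08 = 0.3494 d⁻¹.

k_a ≈ 0.349 d⁻¹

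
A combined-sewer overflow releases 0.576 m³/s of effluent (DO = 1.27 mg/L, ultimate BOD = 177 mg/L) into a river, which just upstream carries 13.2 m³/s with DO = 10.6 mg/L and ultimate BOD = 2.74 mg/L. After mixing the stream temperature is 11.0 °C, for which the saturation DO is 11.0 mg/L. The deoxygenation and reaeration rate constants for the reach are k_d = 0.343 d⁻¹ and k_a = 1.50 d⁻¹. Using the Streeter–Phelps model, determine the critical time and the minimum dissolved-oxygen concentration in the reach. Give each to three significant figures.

t_c ≈ 1.01 d; minimum DO ≈ 9.38 mg/L

Mixed DO = (13.2×10.6 + 0.576×1.27)/(13.2+0.576) = 140.7/13.78 = 10.21 mg/L.
Mixed L₀ = (13.2×2.74 + 0.576×177)/(13.78) = 138.1/13.78 = 10.03 mg/L.
Initial deficit D₀ = C_s − DO₀ = 11.0 − 10.21 = 0.7901 mg/L.
t_c = (1/1.157) ln[(1.50/0.343)(1 − 0.7901×1.157/(0.343×10.03))] = 0.8643 × ln(3.211) = 1.008 d.
D_c = (0.343/1.50) × 10.03 × e^(−0.343×1.008) = 0.2287 × 10.03 × 0.7076 = 1.622 mg/L.
Minimum DO = 11.0 − 1.622 = 9.378 mg/L.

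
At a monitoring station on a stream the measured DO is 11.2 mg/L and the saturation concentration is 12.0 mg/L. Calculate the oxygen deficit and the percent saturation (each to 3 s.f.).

D ≈ 0.800 mg/L; 93.3 % saturation

D = C_s − C = 12.0 − 11.2 = 0.800 mg/L.
% saturation = 11.2/12.0 × 100 = 93.3 %.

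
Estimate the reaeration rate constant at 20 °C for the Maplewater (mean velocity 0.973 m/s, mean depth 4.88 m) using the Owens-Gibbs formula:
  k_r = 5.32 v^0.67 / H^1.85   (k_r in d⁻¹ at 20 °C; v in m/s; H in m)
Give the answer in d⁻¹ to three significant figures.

k_r = 5.32 × 0.973^0.67 / 4.88^1.85 = 5.32 × 0.9818 / 18.77 = 0.2782 d⁻¹.

k_r ≈ 0.278 d⁻¹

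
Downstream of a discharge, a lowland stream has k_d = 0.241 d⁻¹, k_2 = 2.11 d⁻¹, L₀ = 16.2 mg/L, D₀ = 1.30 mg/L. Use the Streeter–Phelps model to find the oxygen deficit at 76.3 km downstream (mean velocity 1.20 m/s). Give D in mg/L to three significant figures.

D ≈ 1.58 mg/L

Travel time t = x/v = 76.3 km / (1.20 m/s) = 76300 m / 1.20 m/s = 63580 s = 0.7359 d.
k_d L₀/(k_2−k_d) = 0.241×16.2/(2.11−0.241) = 3.904/1.869 = 2.089 mg/L.
e^(−k_d t) = e^(−0.241×0.7359) = 0.8375; e^(−k_2 t) = e^(−2.11×0.7359) = 0.2117.
D = 2.089 × (0.8375 − 0.2117) + 1.30 × 0.2117 = 1.307 + 0.2752 = 1.582 mg/L.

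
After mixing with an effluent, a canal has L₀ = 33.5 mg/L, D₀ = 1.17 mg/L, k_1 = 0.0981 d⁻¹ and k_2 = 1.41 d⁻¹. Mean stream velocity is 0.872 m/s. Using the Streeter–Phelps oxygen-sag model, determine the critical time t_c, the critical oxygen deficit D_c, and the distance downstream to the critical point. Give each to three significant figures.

t_c ≈ 1.55 d; D_c ≈ 2.00 mg/L; x_c ≈ 117 km

t_c = [1/(k_2−k_1)] ln[(k_2/k_1)(1 − D₀(k_2−k_1)/(k_1 L₀))]
= [1/(1.41−0.0981)] ln[(1.41/0.0981)(1 − 1.17×1.312/(0.0981×33.5))]
= (1/1.312) ln[14.37 × 0.5329] = 0.7623 × ln(7.660) = 0.7623 × 2.036 = 1.552 d.
L(t_c) = L₀ e^(−k_1 t_c) = 33.5 × 0.8588 = 28.77 mg/L, and at the critical point k_2 D_c = k_1 L, so D_c = (0.0981/1.41) × 28.77 = 2.002 mg/L.
x_c = v t_c = 0.872 m/s × 1.552 d × 86400 s/d = 116900 m ≈ 117 km.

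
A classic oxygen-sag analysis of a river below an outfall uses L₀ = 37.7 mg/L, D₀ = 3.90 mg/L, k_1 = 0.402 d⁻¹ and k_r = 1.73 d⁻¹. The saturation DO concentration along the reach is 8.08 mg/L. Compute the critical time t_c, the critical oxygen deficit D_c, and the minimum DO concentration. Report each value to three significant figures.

t_c ≈ 0.784 d; D_c ≈ 6.39 mg/L; min DO ≈ 1.69 mg/L

With k_r/k_1 = 4.303 and 1 − D₀(k_r−k_1)/(k_1 L₀) = 0.6583,
t_c = ln(4.303 × 0.6583) / (1.73 − 0.402) = ln(2.833) / 1.328 = 1.041/1.328 = 0.7841 d.
L(t_c) = L₀ e^(−k_1 t_c) = 37.7 × 0.7296 = 27.51 mg/L, and at the critical point k_r D_c = k_1 L, so D_c = (0.402/1.73) × 27.51 = 6.392 mg/L.
Minimum DO = C_s − D_c = 8.08 − 6.392 = 1.688 mg/L.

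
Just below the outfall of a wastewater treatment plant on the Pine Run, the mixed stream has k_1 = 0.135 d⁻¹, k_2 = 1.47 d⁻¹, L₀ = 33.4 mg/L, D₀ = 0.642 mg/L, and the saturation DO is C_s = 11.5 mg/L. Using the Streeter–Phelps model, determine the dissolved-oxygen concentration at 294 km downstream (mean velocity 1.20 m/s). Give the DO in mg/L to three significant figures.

DO ≈ 9.24 mg/L

Travel time t = x/v = 294 km / (1.20 m/s) = 294000 m / 1.20 m/s = 245000 s = 2.836 d.
k_1 L₀/(k_2−k_1) = 0.135×33.4/(1.47−0.135) = 4.509/1.335 = 3.378 mg/L.
e^(−k_1 t) = e^(−0.135×2.836) = 0.6819; e^(−k_2 t) = e^(−1.47×2.836) = 0.01548.
D = 3.378 × (0.6819 − 0.01548) + 0.642 × 0.01548 = 2.251 + 0.009936 = 2.261 mg/L.
DO = C_s − D = 11.5 − 2.261 = 9.239 mg/L.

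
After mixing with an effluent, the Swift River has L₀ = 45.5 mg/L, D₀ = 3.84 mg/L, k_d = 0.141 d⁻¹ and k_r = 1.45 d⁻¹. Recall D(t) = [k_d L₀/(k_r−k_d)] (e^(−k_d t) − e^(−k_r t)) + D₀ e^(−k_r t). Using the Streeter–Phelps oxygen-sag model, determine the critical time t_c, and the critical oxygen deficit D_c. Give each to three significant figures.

t_c ≈ 0.611 d; D_c ≈ 4.06 mg/L

At the critical point dD/dt = 0, so k_d L₀ e^(−k_d t) = k_r D. Substituting D(t) from the Streeter–Phelps equation and solving for t gives
t_c = ln[(k_r/k_d)(1 − D₀(k_r−k_d)/(k_d L₀))] / (k_r−k_d).
Here k_r−k_d = 1.309 d⁻¹ and 1 − D₀(k_r−k_d)/(k_d L₀) = 1 − 3.84×1.309/(0.141×45.5) = 0.2165, so
t_c = ln(10.28 × 0.2165) / 1.309 = 0.8004 / 1.309 = 0.6114 d.
L(t_c) = L₀ e^(−k_d t_c) = 45.5 × 0.9174 = 41.74 mg/L, and at the critical point k_r D_c = k_d L, so D_c = (0.141/1.45) × 41.74 = 4.059 mg/L.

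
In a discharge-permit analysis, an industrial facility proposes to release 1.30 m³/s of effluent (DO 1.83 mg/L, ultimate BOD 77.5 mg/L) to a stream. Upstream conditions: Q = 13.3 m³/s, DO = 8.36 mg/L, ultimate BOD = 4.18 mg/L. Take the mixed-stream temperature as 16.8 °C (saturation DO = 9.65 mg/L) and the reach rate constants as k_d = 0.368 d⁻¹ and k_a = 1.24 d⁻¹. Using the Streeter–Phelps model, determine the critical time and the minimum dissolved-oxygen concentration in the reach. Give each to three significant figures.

t_c ≈ 0.780 d; minimum DO ≈ 7.26 mg/L

Mixed DO = (13.3×8.36 + 1.30×1.83)/(13.3+1.30) = 113.6/14.60 = 7.779 mg/L.
Mixed L₀ = (13.3×4.18 + 1.30×77.5)/(14.60) = 156.3/14.60 = 10.71 mg/L.
Initial deficit D₀ = C_s − DO₀ = 9.65 − 7.779 = 1.871 mg/L.
t_c = (1/0.8720) ln[(1.24/0.368)(1 − 1.871×0.8720/(0.368×10.71))] = 1.147 × ln(1.974) = 0.7800 d.
D_c = (0.368/1.24) × 10.71 × e^(−0.368×0.7800) = 0.2968 × 10.71 × 0.7505 = 2.385 mg/L.
Minimum DO = 9.65 − 2.385 = 7.265 mg/L.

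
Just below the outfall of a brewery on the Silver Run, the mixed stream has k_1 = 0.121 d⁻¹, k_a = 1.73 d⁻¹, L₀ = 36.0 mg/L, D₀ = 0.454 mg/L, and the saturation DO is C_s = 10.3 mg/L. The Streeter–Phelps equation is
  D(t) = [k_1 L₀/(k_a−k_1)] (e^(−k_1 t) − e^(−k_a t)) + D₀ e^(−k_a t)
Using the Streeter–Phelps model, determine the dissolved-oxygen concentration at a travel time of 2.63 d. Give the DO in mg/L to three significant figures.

k_1 L₀/(k_a−k_1) = 0.121×36.0/(1.73−0.121) = 4.356/1.609 = 2.707 mg/L.
e^(−k_1 t) = e^(−0.121×2.630) = 0.7274; e^(−k_a t) = e^(−1.73×2.630) = 0.01057.
D = 2.707 × (0.7274 − 0.01057) + 0.454 × 0.01057 = 1.941 + 0.004798 = 1.946 mg/L.
DO = C_s − D = 10.3 − 1.946 = 8.354 mg/L.

DO ≈ 8.35 mg/L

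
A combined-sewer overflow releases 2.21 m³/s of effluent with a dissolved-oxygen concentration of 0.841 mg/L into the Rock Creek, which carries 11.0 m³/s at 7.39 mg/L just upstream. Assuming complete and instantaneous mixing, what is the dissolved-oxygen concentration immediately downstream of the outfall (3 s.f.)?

6.29 mg/L

Flow-weighted mixing: C = (Q_r C_r + Q_w C_w)/(Q_r + Q_w)
= (11.0×7.39 + 2.21×0.841)/(11.0 + 2.21) = 83.15/13.21 = 6.294 mg/L.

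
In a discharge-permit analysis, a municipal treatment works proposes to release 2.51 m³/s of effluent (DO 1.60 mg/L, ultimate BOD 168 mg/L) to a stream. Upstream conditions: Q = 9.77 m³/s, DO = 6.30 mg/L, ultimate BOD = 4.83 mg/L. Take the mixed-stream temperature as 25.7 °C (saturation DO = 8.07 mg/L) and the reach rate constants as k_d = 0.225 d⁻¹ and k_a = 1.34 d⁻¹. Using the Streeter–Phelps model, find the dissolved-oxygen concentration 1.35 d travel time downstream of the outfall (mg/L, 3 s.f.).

Mixed DO = (9.77×6.30 + 2.51×1.60)/(9.77+2.51) = 65.57/12.28 = 5.339 mg/L.
Mixed L₀ = (9.77×4.83 + 2.51×168)/(12.28) = 468.9/12.28 = 38.18 mg/L.
Initial deficit D₀ = C_s − DO₀ = 8.07 − 5.339 = 2.731 mg/L.
D(1.35) = [0.225×38.18/(1.34−0.225)](e^(−0.225×1.35) − e^(−1.34×1.35)) + 2.731 e^(−1.34×1.35)
= 7.705 × (0.7380 − 0.1638) + 2.731 × 0.1638 = 4.872 mg/L.
DO = 8.07 − 4.872 = 3.198 mg/L.

DO ≈ 3.20 mg/L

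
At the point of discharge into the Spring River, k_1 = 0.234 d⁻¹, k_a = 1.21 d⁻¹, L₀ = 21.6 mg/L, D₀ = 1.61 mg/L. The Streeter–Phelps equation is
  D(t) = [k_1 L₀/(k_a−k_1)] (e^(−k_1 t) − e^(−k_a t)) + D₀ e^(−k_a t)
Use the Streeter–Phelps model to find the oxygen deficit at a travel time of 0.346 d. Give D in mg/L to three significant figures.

k_1 L₀/(k_a−k_1) = 0.234×21.6/(1.21−0.234) = 5.054/0.9760 = 5.179 mg/L.
e^(−k_1 t) = e^(−0.234×0.3460) = 0.9222; e^(−k_a t) = e^(−1.21×0.3460) = 0.6579.
D = 5.179 × (0.9222 − 0.6579) + 1.61 × 0.6579 = 1.369 + 1.059 = 2.428 mg/L.

D ≈ 2.43 mg/L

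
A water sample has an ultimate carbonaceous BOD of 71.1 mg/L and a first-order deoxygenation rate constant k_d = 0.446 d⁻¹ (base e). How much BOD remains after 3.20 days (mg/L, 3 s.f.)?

L ≈ 17.1 mg/L

L_t = L₀ e^(−k_d t) = 71.1 × e^(−0.446×3.20) = 71.1 × 0.2400 = 17.06 mg/L.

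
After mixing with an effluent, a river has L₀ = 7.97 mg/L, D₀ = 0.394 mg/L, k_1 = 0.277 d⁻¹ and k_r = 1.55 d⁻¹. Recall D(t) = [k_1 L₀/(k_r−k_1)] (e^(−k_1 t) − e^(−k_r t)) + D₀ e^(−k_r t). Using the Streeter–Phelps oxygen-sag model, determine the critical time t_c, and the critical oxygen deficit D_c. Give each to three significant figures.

t_c = [1/(k_r−k_1)] ln[(k_r/k_1)(1 − D₀(k_r−k_1)/(k_1 L₀))]
= [1/(1.55−0.277)] ln[(1.55/0.277)(1 − 0.394×1.273/(0.277×7.97))]
= (1/1.273) ln[5.596 × 0.7728] = 0.7855 × ln(4.324) = 0.7855 × 1.464 = 1.150 d.
D_c = (k_1/k_r) L₀ e^(−k_1 t_c) = (0.277/1.55) × 7.97 × e^(−0.277×1.150) = 0.1787 × 7.97 × 0.7272 = 1.036 mg/L.

t_c ≈ 1.15 d; D_c ≈ 1.04 mg/L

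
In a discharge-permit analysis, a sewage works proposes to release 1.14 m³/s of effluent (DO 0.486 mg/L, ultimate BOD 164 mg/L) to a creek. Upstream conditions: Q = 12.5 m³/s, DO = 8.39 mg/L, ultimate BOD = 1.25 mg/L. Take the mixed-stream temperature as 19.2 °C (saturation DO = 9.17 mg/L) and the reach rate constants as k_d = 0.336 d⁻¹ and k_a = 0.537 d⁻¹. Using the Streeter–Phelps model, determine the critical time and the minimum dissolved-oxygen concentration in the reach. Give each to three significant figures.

t_c ≈ 2.04 d; minimum DO ≈ 4.48 mg/L

Mixed DO = (12.5×8.39 + 1.14×0.486)/(12.5+1.14) = 105.4/13.64 = 7.729 mg/L.
Mixed L₀ = (12.5×1.25 + 1.14×164)/(13.64) = 202.6/13.64 = 14.85 mg/L.
Initial deficit D₀ = C_s − DO₀ = 9.17 − 7.729 = 1.441 mg/L.
t_c = (1/0.2010) ln[(0.537/0.336)(1 − 1.441×0.2010/(0.336×14.85))] = 4.975 × ln(1.505) = 2.035 d.
D_c = (0.336/0.537) × 14.85 × e^(−0.336×2.035) = 0.6257 × 14.85 × 0.5047 = 4.690 mg/L.
Minimum DO = 9.17 − 4.690 = 4.480 mg/L.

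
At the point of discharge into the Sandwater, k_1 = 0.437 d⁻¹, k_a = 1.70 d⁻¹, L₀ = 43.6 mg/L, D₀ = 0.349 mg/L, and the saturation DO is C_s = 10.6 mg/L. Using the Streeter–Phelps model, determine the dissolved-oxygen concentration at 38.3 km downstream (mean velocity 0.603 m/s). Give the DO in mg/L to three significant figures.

DO ≈ 3.88 mg/L

Travel time t = x/v = 38.3 km / (0.603 m/s) = 38300 m / 0.603 m/s = 63520 s = 0.7351 d.
k_1 L₀/(k_a−k_1) = 0.437×43.6/(1.70−0.437) = 19.05/1.263 = 15.09 mg/L.
e^(−k_1 t) = e^(−0.437×0.7351) = 0.7252; e^(−k_a t) = e^(−1.70×0.7351) = 0.2866.
D = 15.09 × (0.7252 − 0.2866) + 0.349 × 0.2866 = 6.617 + 0.1000 = 6.717 mg/L.
DO = C_s − D = 10.6 − 6.717 = 3.883 mg/L.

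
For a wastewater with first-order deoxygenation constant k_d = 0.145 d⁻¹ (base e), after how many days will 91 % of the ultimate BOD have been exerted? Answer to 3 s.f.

t ≈ 16.6 d

y/L₀ = 1 − e^(−k_d t) = 0.91 ⇒ e^(−k_d t) = 0.0900
t = −ln(0.0900) / 0.145 = 2.408 / 0.145 = 16.61 d.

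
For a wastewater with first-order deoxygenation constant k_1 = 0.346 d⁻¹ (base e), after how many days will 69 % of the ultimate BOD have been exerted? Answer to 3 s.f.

y/L₀ = 1 − e^(−k_1 t) = 0.69 ⇒ e^(−k_1 t) = 0.310
t = −ln(0.310) / 0.346 = 1.171 / 0.346 = 3.385 d.

t ≈ 3.38 d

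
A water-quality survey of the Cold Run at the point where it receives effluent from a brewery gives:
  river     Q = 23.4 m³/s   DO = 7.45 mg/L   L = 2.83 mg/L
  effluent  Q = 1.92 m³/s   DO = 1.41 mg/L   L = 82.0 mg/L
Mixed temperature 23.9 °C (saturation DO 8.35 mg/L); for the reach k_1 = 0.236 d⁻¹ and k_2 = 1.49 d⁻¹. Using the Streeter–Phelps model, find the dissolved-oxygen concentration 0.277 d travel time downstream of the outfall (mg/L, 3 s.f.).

DO ≈ 6.99 mg/L

Mixed DO = (23.4×7.45 + 1.92×1.41)/(23.4+1.92) = 177.0/25.32 = 6.992 mg/L.
Mixed L₀ = (23.4×2.83 + 1.92×82.0)/(25.32) = 223.7/25.32 = 8.833 mg/L.
Initial deficit D₀ = C_s − DO₀ = 8.35 − 6.992 = 1.358 mg/L.
D(0.277) = [0.236×8.833/(1.49−0.236)](e^(−0.236×0.277) − e^(−1.49×0.277)) + 1.358 e^(−1.49×0.277)
= 1.662 × (0.9367 − 0.6618) + 1.358 × 0.6618 = 1.356 mg/L.
DO = 8.35 − 1.356 = 6.994 mg/L.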